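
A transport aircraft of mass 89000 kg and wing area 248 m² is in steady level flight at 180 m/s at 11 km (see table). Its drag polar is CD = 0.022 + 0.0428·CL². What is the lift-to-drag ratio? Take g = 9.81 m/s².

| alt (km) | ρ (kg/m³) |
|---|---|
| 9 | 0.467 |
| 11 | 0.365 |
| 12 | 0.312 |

L/D = 16

At 11 km, from the table: ρ = 0.365 kg/m³.
In steady level flight, lift balances weight: W = mg = 89000 × 9.81 = 8.7309×10^5 N.
Dynamic pressure q = 0.5 × 0.365 × 180² = 5913 Pa.
Required CL = L/(qS) = 8.7309×10^5/(5913·248) = 0.5954.
CD = 0.022 + 0.0428 × 0.5954² = 0.03717.
L/D = CL/CD = 0.5954 / 0.03717 = 16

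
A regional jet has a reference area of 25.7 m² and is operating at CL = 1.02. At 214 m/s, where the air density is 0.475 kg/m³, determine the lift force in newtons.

L = 2.85×10^5 N

L = ½ρv²S·CL = ½ × 0.475 × 214² × 25.7 × 1.02 = 2.85×10^5 N ≈ 285 kN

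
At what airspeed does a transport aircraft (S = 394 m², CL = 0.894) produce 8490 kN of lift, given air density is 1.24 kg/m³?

v = 197 m/s

L = ½ρv²S·CL ⇒ v = √(2L/(ρ·S·CL))
v = √(2 × 8.49×10^6 / (1.24 × 394 × 0.894)) = √38880 = 197 m/s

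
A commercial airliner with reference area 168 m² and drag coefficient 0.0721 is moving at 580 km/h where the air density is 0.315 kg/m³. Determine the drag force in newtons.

D = 49500 N

Convert speed: v = 580 km/h ÷ 3.6 = 161.1 m/s.
D = ½ρv²S·CD = ½ × 0.315 × 161.1² × 168 × 0.0721 = 49500 N ≈ 49.5 kN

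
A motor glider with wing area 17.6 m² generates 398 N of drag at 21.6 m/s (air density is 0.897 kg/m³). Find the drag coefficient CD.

From D = ½ρv²S·CD, rearranging gives CD = 2D/(ρv²S).
CD = 2 × 398 / (0.897 × 21.6² × 17.6) = 0.108

CD = 0.108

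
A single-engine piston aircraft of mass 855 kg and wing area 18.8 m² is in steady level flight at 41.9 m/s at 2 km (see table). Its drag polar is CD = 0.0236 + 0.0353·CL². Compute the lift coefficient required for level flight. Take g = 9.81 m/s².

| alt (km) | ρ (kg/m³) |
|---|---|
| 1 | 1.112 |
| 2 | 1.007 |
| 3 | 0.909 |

At 2 km, from the table: ρ = 1.007 kg/m³.
Weight W = mg = 855 × 9.81 = 8387.6 N; in level flight L = W.
Dynamic pressure q = 0.5 × 1.007 × 41.9² = 883.9 Pa.
CL = 2W/(ρv²S) = 2×8387.6/(1.007×41.9²×18.8) = 0.5047.

CL = 0.505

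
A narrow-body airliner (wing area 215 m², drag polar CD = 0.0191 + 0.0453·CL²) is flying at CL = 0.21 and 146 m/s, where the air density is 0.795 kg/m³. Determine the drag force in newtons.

CD = 0.0191 + 0.0453 × 0.21² = 0.0211
D = ½ρv²S·CD = ½ × 0.795 × 146² × 215 × 0.0211 = 38400 N

D = 38400 N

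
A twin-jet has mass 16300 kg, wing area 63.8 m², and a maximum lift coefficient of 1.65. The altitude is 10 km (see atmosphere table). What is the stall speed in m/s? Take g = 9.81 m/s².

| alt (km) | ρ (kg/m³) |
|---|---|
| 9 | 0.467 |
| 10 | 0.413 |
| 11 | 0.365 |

At 10 km, from the table: ρ = 0.413 kg/m³.
Weight W = mg = 16300 × 9.81 = 1.599×10^5 N.
From L = ½ρV²S·CL,max = W: V_stall = √(2W/(ρSCL,max)) = √(2·1.599×10^5/(0.413·63.8·1.65))
V_stall = √7356 = 85.8 m/s

V_stall = 85.8 m/s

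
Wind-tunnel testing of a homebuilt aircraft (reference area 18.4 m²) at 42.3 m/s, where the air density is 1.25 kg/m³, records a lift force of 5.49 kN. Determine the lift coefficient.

From L = ½ρv²S·CL, rearranging gives CL = 2L/(ρv²S).
CL = 2 × 5490 / (1.25 × 42.3² × 18.4) = 0.267

CL = 0.267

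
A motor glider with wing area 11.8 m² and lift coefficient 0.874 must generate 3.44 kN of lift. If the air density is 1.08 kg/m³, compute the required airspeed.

v = 24.9 m/s

L = ½ρv²S·CL ⇒ v = √(2L/(ρ·S·CL))
v = √(2 × 3440 / (1.08 × 11.8 × 0.874)) = √617.7 = 24.9 m/s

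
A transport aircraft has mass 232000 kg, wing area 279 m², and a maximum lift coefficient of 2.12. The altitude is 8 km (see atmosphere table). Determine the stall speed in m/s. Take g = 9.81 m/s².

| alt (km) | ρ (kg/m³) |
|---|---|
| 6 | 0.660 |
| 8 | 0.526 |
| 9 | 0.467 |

V_stall = 121 m/s

At 8 km, from the table: ρ = 0.526 kg/m³.
Weight W = mg = 232000 × 9.81 = 2.276×10^6 N.
V_stall = √(2W/(ρ·S·CL,max)) = √(2 × 2.276×10^6 / (0.526 × 279 × 2.12))
V_stall = √14630 = 121 m/s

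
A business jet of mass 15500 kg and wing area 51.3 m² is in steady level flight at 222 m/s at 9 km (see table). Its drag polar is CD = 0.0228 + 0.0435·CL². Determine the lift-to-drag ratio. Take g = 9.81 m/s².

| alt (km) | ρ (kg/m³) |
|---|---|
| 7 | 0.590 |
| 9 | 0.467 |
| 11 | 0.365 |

L/D = 10

At 9 km, from the table: ρ = 0.467 kg/m³.
Level flight ⇒ L = W = m·g = 15500 × 9.81 = 1.5206×10^5 N.
Dynamic pressure q = 0.5 × 0.467 × 222² = 11510 Pa.
Required CL = L/(qS) = 1.5206×10^5/(11510·51.3) = 0.2576.
CD = 0.0228 + 0.0435 × 0.2576² = 0.02569.
L/D = CL/CD = 0.2576 / 0.02569 = 10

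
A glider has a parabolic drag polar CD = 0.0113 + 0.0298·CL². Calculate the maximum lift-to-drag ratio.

(L/D)max = 27.2

For CD = CD0 + K·CL², (L/D)max occurs at CL* = √(CD0/K) and equals 1/(2√(K·CD0)).
(L/D)max = 1/(2√(0.0298 × 0.0113)) = 1/(2 × 0.01835) = 27.2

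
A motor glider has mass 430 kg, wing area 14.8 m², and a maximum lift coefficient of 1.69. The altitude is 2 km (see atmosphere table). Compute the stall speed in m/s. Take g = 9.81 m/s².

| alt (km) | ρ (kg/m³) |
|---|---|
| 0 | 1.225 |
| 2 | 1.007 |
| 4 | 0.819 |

V_stall = 18.3 m/s

At 2 km, from the table: ρ = 1.007 kg/m³.
Stall occurs when L = W at CL,max. W = mg = 430 × 9.81 = 4218 N.
V_stall = √(2W/(ρ·S·CL,max)) = √(2 × 4218 / (1.007 × 14.8 × 1.69))
V_stall = √335 = 18.3 m/s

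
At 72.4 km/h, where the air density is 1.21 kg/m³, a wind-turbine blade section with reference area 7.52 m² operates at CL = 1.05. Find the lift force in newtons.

L = 1930 N

Convert speed: v = 72.4 km/h ÷ 3.6 = 20.11 m/s.
L = ½ρv²S·CL = ½ × 1.21 × 20.11² × 7.52 × 1.05 = 1930 N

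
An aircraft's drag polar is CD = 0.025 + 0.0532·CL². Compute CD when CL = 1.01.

CD = 0.0793

CD = 0.025 + 0.0532 × 1.01² = 0.025 + 0.05427 = 0.0793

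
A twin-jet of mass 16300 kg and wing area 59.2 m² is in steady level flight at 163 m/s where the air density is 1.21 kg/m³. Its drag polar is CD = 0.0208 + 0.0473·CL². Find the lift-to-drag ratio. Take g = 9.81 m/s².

Level flight ⇒ L = W = m·g = 16300 × 9.81 = 1.599×10^5 N.
Dynamic pressure q = 0.5 × 1.21 × 163² = 16070 Pa.
CL = 2W/(ρv²S) = 2×1.599×10^5/(1.21×163²×59.2) = 0.168.
CD = 0.0208 + 0.0473 × 0.168² = 0.02214.
L/D = CL/CD = 0.168 / 0.02214 = 7.59

L/D = 7.59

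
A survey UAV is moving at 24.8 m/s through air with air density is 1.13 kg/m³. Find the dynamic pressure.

q = ½ρv² = ½ × 1.13 × 24.8² = 347 Pa

q = 347 Pa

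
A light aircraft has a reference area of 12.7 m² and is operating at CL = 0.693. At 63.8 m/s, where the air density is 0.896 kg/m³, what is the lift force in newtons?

L = ½ρv²S·CL = ½ × 0.896 × 63.8² × 12.7 × 0.693 = 16000 N ≈ 16 kN

L = 16000 N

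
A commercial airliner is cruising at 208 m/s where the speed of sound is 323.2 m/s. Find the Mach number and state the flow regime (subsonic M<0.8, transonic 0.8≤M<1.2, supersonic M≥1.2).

M = v/a = 208 / 323.2 = 0.644
M = 0.644 → subsonic.

M = 0.644 (subsonic)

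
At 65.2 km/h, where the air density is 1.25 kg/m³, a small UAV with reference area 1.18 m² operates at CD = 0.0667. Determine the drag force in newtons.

D = 16.1 N

Convert speed: v = 65.2 km/h ÷ 3.6 = 18.11 m/s.
Dynamic pressure q = ½ρv² = ½ × 1.25 × 18.11² = 205 Pa.
D = q·S·CD = 205 × 1.18 × 0.0667 = 16.1 N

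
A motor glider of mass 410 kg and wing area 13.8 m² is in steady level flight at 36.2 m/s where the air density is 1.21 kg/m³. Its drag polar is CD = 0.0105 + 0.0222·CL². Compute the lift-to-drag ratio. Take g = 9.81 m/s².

L/D = 27.2

In steady level flight, lift balances weight: W = mg = 410 × 9.81 = 4022.1 N.
q = ½ρv² = ½ × 1.21 × 36.2² = 792.8 Pa.
Required CL = L/(qS) = 4022.1/(792.8·13.8) = 0.3676.
CD = 0.0105 + 0.0222 × 0.3676² = 0.0135.
L/D = CL/CD = 0.3676 / 0.0135 = 27.2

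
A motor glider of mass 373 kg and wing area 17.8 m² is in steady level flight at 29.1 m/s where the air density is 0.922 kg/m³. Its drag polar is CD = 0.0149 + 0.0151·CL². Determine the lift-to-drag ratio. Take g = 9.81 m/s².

L/D = 27.6

Level flight ⇒ L = W = m·g = 373 × 9.81 = 3659.1 N.
q = ½ρv² = ½ × 0.922 × 29.1² = 390.4 Pa.
CL = 2W/(ρv²S) = 2×3659.1/(0.922×29.1²×17.8) = 0.5266.
CD = 0.0149 + 0.0151 × 0.5266² = 0.01909.
L/D = CL/CD = 0.5266 / 0.01909 = 27.6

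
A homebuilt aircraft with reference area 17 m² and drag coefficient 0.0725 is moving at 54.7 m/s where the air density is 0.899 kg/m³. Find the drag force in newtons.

D = ½ρv²S·CD = ½ × 0.899 × 54.7² × 17 × 0.0725 = 1660 N

D = 1660 N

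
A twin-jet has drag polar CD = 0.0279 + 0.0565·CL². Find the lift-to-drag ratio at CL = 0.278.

L/D = 8.62

CD = 0.0279 + 0.0565 × 0.278² = 0.03227
L/D = CL/CD = 0.278 / 0.03227 = 8.62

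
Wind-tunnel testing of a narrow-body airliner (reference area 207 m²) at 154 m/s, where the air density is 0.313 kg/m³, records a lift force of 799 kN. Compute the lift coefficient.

From L = ½ρv²S·CL, rearranging gives CL = 2L/(ρv²S).
CL = 2 × 7.99×10^5 / (0.313 × 154² × 207) = 1.04

CL = 1.04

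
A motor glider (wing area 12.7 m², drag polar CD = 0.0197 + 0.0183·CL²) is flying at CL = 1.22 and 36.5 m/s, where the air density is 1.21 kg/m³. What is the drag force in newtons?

D = 480 N

CD = 0.0197 + 0.0183 × 1.22² = 0.04694
D = ½ρv²S·CD = ½ × 1.21 × 36.5² × 12.7 × 0.04694 = 480 N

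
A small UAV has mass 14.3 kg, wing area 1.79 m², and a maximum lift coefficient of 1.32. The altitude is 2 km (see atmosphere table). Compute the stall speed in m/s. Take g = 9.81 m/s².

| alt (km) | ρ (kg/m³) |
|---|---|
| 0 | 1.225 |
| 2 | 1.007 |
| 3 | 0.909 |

V_stall = 10.9 m/s

At 2 km, from the table: ρ = 1.007 kg/m³.
Stall occurs when L = W at CL,max. W = mg = 14.3 × 9.81 = 140.3 N.
V_stall = √(2W/(ρ·S·CL,max)) = √(2 × 140.3 / (1.007 × 1.79 × 1.32))
V_stall = √117.9 = 10.9 m/s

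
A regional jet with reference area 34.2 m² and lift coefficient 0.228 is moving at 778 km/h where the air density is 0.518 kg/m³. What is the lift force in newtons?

L = 94300 N

Convert speed: v = 778 km/h ÷ 3.6 = 216.1 m/s.
Dynamic pressure q = ½ρv² = ½ × 0.518 × 216.1² = 12100 Pa.
L = q·S·CL = 12100 × 34.2 × 0.228 = 94300 N ≈ 94.3 kN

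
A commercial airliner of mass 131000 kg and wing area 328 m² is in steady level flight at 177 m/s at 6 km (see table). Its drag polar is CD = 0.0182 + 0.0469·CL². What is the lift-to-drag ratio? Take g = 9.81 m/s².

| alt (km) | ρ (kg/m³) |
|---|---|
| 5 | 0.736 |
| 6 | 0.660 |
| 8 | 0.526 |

At 6 km, from the table: ρ = 0.660 kg/m³.
Weight W = mg = 131000 × 9.81 = 1.2851×10^6 N; in level flight L = W.
q = ½ρv² = ½ × 0.66 × 177² = 10340 Pa.
CL = W/(q·S) = 1.2851×10^6 / (10340 × 328) = 0.379.
CD = 0.0182 + 0.0469 × 0.379² = 0.02494.
L/D = CL/CD = 0.379 / 0.02494 = 15.2

L/D = 15.2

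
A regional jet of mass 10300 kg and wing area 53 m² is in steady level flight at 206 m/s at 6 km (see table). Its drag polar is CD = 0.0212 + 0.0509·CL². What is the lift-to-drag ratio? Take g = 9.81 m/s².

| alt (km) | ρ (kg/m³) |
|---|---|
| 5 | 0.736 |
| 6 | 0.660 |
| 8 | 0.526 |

At 6 km, from the table: ρ = 0.660 kg/m³.
Level flight ⇒ L = W = m·g = 10300 × 9.81 = 1.0104×10^5 N.
q = ½ρv² = ½ × 0.66 × 206² = 14000 Pa.
CL = 2W/(ρv²S) = 2×1.0104×10^5/(0.66×206²×53) = 0.1361.
CD = 0.0212 + 0.0509 × 0.1361² = 0.02214.
L/D = CL/CD = 0.1361 / 0.02214 = 6.15

L/D = 6.15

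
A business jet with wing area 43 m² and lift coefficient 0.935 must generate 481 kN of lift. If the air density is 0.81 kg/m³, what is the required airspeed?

L = ½ρv²S·CL ⇒ v = √(2L/(ρ·S·CL))
v = √(2 × 4.81×10^5 / (0.81 × 43 × 0.935)) = √29540 = 172 m/s

v = 172 m/s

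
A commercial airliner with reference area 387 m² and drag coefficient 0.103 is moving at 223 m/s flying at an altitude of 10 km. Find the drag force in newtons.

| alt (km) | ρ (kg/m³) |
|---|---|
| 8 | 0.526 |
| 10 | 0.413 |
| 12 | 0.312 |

At 10 km, from the table: ρ = 0.413 kg/m³.
D = ½ρv²S·CD = ½ × 0.413 × 223² × 387 × 0.103 = 4.09×10^5 N ≈ 409 kN

D = 4.09×10^5 N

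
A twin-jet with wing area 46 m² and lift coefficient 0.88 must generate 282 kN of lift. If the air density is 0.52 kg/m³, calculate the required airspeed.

v = 164 m/s

L = ½ρv²S·CL ⇒ v = √(2L/(ρ·S·CL))
v = √(2 × 2.82×10^5 / (0.52 × 46 × 0.88)) = √26790 = 164 m/s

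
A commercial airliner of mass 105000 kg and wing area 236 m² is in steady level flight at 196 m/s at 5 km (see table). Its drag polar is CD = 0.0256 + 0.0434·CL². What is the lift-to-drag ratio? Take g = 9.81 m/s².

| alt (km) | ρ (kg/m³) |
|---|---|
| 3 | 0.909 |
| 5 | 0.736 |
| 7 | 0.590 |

L/D = 10.4

At 5 km, from the table: ρ = 0.736 kg/m³.
Level flight ⇒ L = W = m·g = 105000 × 9.81 = 1.03×10^6 N.
Dynamic pressure q = 0.5 × 0.736 × 196² = 14140 Pa.
Required CL = L/(qS) = 1.03×10^6/(14140·236) = 0.3087.
CD = 0.0256 + 0.0434 × 0.3087² = 0.02974.
L/D = CL/CD = 0.3087 / 0.02974 = 10.4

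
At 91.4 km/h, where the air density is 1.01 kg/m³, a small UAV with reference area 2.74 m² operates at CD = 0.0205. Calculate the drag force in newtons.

Convert speed: v = 91.4 km/h ÷ 3.6 = 25.39 m/s.
Dynamic pressure q = ½ρv² = ½ × 1.01 × 25.39² = 325.5 Pa.
D = q·S·CD = 325.5 × 2.74 × 0.0205 = 18.3 N

D = 18.3 N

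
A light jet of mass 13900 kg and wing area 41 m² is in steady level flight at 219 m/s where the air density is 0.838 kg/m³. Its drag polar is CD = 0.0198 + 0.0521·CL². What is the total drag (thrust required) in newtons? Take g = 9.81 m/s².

Level flight ⇒ L = W = m·g = 13900 × 9.81 = 1.3636×10^5 N.
q = ½ρv² = ½ × 0.838 × 219² = 20100 Pa.
Required CL = L/(qS) = 1.3636×10^5/(20100·41) = 0.1655.
CD = 0.0198 + 0.0521 × 0.1655² = 0.02123.
D = q·S·CD = 20100 × 41 × 0.02123 = 17490 N

D = 17500 N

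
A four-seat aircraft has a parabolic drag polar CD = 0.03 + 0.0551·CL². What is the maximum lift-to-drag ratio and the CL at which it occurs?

For CD = CD0 + K·CL², (L/D)max occurs at CL* = √(CD0/K) and equals 1/(2√(K·CD0)).
(L/D)max = 1/(2√(0.0551 × 0.03)) = 1/(2 × 0.04066) = 12.3
CL* = √(0.03/0.0551) = 0.738

(L/D)max = 12.3, at CL = 0.738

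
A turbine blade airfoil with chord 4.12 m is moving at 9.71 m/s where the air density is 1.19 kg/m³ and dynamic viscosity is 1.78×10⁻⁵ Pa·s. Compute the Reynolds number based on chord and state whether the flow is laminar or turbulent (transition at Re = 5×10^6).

Re = 2.67×10^6 (laminar)

Re = ρ·v·c/μ = 1.19 × 9.71 × 4.12 / (1.78×10⁻⁵) = 2.67×10^6
Since 2.67×10^6 < 5×10^6, the flow is laminar.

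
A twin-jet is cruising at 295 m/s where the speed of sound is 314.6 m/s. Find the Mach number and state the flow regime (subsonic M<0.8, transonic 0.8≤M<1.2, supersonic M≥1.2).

M = 0.938 (transonic)

M = v/a = 295 / 314.6 = 0.938
M = 0.938 → transonic.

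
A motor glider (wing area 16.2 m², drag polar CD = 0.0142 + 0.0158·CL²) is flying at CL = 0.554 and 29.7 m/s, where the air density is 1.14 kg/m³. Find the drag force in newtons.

CD = 0.0142 + 0.0158 × 0.554² = 0.01905
D = ½ρv²S·CD = ½ × 1.14 × 29.7² × 16.2 × 0.01905 = 155 N

D = 155 N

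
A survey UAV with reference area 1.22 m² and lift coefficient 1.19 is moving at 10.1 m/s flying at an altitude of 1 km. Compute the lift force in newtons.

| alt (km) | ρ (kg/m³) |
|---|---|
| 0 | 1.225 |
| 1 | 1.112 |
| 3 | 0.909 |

L = 82.3 N

At 1 km, from the table: ρ = 1.112 kg/m³.
Dynamic pressure q = ½ρv² = ½ × 1.112 × 10.1² = 56.72 Pa.
L = q·S·CL = 56.72 × 1.22 × 1.19 = 82.3 N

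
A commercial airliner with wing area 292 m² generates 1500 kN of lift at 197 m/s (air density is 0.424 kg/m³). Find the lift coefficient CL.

From L = ½ρv²S·CL, rearranging gives CL = 2L/(ρv²S).
CL = 2 × 1.5×10^6 / (0.424 × 197² × 292) = 0.624

CL = 0.624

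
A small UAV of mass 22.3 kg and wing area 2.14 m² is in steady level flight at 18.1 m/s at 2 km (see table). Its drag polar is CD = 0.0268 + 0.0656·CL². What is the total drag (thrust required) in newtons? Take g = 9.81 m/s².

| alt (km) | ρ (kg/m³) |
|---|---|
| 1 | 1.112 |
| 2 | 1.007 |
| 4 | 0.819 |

D = 18.4 N

At 2 km, from the table: ρ = 1.007 kg/m³.
In steady level flight, lift balances weight: W = mg = 22.3 × 9.81 = 218.76 N.
q = ½ρv² = ½ × 1.007 × 18.1² = 165 Pa.
CL = 2W/(ρv²S) = 2×218.76/(1.007×18.1²×2.14) = 0.6197.
CD = 0.0268 + 0.0656 × 0.6197² = 0.05199.
D = q·S·CD = 165 × 2.14 × 0.05199 = 18.35 N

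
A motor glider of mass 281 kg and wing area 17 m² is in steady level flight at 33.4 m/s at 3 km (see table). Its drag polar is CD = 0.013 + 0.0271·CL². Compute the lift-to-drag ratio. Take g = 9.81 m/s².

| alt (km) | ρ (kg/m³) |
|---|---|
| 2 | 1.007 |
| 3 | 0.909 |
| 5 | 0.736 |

L/D = 20.3

At 3 km, from the table: ρ = 0.909 kg/m³.
In steady level flight, lift balances weight: W = mg = 281 × 9.81 = 2756.6 N.
q = ½ρv² = ½ × 0.909 × 33.4² = 507 Pa.
CL = 2W/(ρv²S) = 2×2756.6/(0.909×33.4²×17) = 0.3198.
CD = 0.013 + 0.0271 × 0.3198² = 0.01577.
L/D = CL/CD = 0.3198 / 0.01577 = 20.3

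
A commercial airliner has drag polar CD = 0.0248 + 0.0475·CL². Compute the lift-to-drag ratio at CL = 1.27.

L/D = 12.5

CD = 0.0248 + 0.0475 × 1.27² = 0.1014
L/D = CL/CD = 1.27 / 0.1014 = 12.5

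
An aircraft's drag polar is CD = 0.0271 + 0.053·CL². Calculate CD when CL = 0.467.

CD = 0.0387

CD = 0.0271 + 0.053 × 0.467² = 0.0271 + 0.01156 = 0.0387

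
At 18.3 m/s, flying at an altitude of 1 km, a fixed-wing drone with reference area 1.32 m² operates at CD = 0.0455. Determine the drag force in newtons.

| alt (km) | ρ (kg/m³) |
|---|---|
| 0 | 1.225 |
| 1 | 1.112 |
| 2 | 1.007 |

At 1 km, from the table: ρ = 1.112 kg/m³.
D = ½ρv²S·CD = ½ × 1.112 × 18.3² × 1.32 × 0.0455 = 11.2 N

D = 11.2 N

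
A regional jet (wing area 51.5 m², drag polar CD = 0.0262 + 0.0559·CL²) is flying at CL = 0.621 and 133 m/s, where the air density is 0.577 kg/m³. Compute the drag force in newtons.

D = 12600 N

CD = 0.0262 + 0.0559 × 0.621² = 0.04776
D = ½ρv²S·CD = ½ × 0.577 × 133² × 51.5 × 0.04776 = 12600 N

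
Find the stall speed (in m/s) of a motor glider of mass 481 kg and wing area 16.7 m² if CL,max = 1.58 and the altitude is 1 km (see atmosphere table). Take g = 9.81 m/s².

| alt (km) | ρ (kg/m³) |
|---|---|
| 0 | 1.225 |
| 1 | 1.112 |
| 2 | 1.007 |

At 1 km, from the table: ρ = 1.112 kg/m³.
Weight W = mg = 481 × 9.81 = 4719 N.
From L = ½ρV²S·CL,max = W: V_stall = √(2W/(ρSCL,max)) = √(2·4719/(1.112·16.7·1.58))
V_stall = √321.6 = 17.9 m/s

V_stall = 17.9 m/s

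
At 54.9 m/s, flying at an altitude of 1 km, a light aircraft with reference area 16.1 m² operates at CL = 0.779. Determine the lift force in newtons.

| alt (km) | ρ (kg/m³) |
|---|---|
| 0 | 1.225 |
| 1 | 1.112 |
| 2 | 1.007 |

L = 21000 N

At 1 km, from the table: ρ = 1.112 kg/m³.
L = ½ρv²S·CL = ½ × 1.112 × 54.9² × 16.1 × 0.779 = 21000 N ≈ 21 kN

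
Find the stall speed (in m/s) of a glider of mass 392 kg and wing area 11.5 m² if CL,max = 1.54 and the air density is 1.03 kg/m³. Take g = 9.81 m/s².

Weight W = mg = 392 × 9.81 = 3846 N.
From L = ½ρV²S·CL,max = W: V_stall = √(2W/(ρSCL,max)) = √(2·3846/(1.03·11.5·1.54))
V_stall = √421.6 = 20.5 m/s

V_stall = 20.5 m/s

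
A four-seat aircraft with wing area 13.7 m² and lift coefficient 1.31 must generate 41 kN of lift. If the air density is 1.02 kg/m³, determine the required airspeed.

v = 66.9 m/s

L = ½ρv²S·CL ⇒ v = √(2L/(ρ·S·CL))
v = √(2 × 41000 / (1.02 × 13.7 × 1.31)) = √4479 = 66.9 m/s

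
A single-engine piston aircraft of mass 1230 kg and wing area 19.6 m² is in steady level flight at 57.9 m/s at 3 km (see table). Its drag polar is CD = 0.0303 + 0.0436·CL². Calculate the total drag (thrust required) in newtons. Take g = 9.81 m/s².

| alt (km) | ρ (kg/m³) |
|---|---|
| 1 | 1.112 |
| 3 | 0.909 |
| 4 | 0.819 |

D = 1120 N

At 3 km, from the table: ρ = 0.909 kg/m³.
Weight W = mg = 1230 × 9.81 = 12066 N; in level flight L = W.
Dynamic pressure q = 0.5 × 0.909 × 57.9² = 1524 Pa.
Required CL = L/(qS) = 12066/(1524·19.6) = 0.404.
CD = 0.0303 + 0.0436 × 0.404² = 0.03742.
D = q·S·CD = 1524 × 19.6 × 0.03742 = 1117 N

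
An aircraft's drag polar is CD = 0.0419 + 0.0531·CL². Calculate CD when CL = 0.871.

CD = 0.0419 + 0.0531 × 0.871² = 0.0419 + 0.04028 = 0.0822

CD = 0.0822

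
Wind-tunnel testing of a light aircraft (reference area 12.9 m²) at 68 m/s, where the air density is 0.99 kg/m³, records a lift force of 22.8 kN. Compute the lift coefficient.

From L = ½ρv²S·CL, rearranging gives CL = 2L/(ρv²S).
CL = 2 × 22800 / (0.99 × 68² × 12.9) = 0.772

CL = 0.772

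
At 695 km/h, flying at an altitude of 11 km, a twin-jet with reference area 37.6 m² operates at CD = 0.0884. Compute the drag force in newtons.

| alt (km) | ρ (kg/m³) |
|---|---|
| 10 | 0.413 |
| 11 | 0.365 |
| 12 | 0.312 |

D = 22600 N

At 11 km, from the table: ρ = 0.365 kg/m³.
Convert speed: v = 695 km/h ÷ 3.6 = 193.1 m/s.
D = ½ρv²S·CD = ½ × 0.365 × 193.1² × 37.6 × 0.0884 = 22600 N ≈ 22.6 kN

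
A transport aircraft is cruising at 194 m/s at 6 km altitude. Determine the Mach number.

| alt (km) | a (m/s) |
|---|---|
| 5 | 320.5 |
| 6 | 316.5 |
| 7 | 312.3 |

At 6 km, from the table: a = 316.5 m/s.
M = v/a = 194 / 316.5 = 0.613

M = 0.613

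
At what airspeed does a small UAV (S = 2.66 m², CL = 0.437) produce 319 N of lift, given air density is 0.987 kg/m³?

v = 23.6 m/s

L = ½ρv²S·CL ⇒ v = √(2L/(ρ·S·CL))
v = √(2 × 319 / (0.987 × 2.66 × 0.437)) = √556.1 = 23.6 m/s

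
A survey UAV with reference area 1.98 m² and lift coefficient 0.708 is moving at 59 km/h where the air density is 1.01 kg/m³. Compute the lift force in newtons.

Convert speed: v = 59 km/h ÷ 3.6 = 16.39 m/s.
Dynamic pressure q = ½ρv² = ½ × 1.01 × 16.39² = 135.6 Pa.
L = q·S·CL = 135.6 × 1.98 × 0.708 = 190 N

L = 190 N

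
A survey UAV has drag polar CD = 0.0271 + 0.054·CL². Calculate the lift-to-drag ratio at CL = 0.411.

CD = 0.0271 + 0.054 × 0.411² = 0.03622
L/D = CL/CD = 0.411 / 0.03622 = 11.3

L/D = 11.3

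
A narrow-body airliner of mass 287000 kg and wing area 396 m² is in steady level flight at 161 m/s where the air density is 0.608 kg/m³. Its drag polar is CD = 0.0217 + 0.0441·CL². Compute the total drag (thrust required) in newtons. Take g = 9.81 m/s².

Level flight ⇒ L = W = m·g = 287000 × 9.81 = 2.8155×10^6 N.
q = ½ρv² = ½ × 0.608 × 161² = 7880 Pa.
Required CL = L/(qS) = 2.8155×10^6/(7880·396) = 0.9023.
CD = 0.0217 + 0.0441 × 0.9023² = 0.0576.
D = q·S·CD = 7880 × 396 × 0.0576 = 1.797×10^5 N

D = 1.8×10^5 N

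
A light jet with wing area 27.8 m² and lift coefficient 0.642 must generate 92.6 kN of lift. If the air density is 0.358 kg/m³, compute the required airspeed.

L = ½ρv²S·CL ⇒ v = √(2L/(ρ·S·CL))
v = √(2 × 92600 / (0.358 × 27.8 × 0.642)) = √28990 = 170 m/s

v = 170 m/s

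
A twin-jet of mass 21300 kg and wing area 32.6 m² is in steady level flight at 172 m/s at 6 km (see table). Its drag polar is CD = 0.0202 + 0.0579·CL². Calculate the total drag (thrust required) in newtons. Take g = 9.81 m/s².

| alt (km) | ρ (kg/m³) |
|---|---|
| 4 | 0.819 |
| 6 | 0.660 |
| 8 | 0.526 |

At 6 km, from the table: ρ = 0.660 kg/m³.
Weight W = mg = 21300 × 9.81 = 2.0895×10^5 N; in level flight L = W.
Dynamic pressure q = 0.5 × 0.66 × 172² = 9763 Pa.
CL = 2W/(ρv²S) = 2×2.0895×10^5/(0.66×172²×32.6) = 0.6565.
CD = 0.0202 + 0.0579 × 0.6565² = 0.04516.
D = q·S·CD = 9763 × 32.6 × 0.04516 = 14370 N

D = 14400 N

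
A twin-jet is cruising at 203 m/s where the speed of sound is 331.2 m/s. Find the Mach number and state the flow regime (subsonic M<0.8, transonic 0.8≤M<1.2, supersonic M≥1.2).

M = 0.613 (subsonic)

M = v/a = 203 / 331.2 = 0.613
M = 0.613 → subsonic.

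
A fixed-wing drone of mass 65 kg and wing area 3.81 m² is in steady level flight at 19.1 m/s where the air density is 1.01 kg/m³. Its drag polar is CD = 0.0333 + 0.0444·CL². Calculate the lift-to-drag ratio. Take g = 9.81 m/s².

Level flight ⇒ L = W = m·g = 65 × 9.81 = 637.65 N.
Dynamic pressure q = 0.5 × 1.01 × 19.1² = 184.2 Pa.
CL = W/(q·S) = 637.65 / (184.2 × 3.81) = 0.9084.
CD = 0.0333 + 0.0444 × 0.9084² = 0.06994.
L/D = CL/CD = 0.9084 / 0.06994 = 13

L/D = 13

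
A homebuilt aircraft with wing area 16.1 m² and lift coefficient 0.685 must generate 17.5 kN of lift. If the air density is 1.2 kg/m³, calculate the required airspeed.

L = ½ρv²S·CL ⇒ v = √(2L/(ρ·S·CL))
v = √(2 × 17500 / (1.2 × 16.1 × 0.685)) = √2645 = 51.4 m/s

v = 51.4 m/s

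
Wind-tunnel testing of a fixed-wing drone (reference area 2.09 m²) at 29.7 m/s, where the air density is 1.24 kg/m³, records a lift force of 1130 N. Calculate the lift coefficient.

From L = ½ρv²S·CL, rearranging gives CL = 2L/(ρv²S).
CL = 2 × 1130 / (1.24 × 29.7² × 2.09) = 0.989

CL = 0.989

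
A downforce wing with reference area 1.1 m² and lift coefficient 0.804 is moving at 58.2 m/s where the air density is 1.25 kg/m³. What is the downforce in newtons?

L = 1870 N

L = ½ρv²S·CL = ½ × 1.25 × 58.2² × 1.1 × 0.804 = 1870 N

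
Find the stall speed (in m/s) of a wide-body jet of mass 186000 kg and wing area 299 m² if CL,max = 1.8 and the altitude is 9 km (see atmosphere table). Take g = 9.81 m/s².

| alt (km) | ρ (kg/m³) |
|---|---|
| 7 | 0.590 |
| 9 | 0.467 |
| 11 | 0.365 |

V_stall = 120 m/s

At 9 km, from the table: ρ = 0.467 kg/m³.
At stall, lift equals weight: L = W = m·g = 186000 × 9.81 = 1.825×10^6 N.
V_stall = √(2W/(ρ·S·CL,max)) = √(2 × 1.825×10^6 / (0.467 × 299 × 1.8))
V_stall = √14520 = 120 m/s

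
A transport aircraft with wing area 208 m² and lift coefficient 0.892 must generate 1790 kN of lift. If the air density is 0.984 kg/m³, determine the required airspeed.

v = 140 m/s

L = ½ρv²S·CL ⇒ v = √(2L/(ρ·S·CL))
v = √(2 × 1.79×10^6 / (0.984 × 208 × 0.892)) = √19610 = 140 m/s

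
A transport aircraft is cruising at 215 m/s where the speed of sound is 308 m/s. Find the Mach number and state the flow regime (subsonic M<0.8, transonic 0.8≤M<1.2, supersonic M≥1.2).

M = v/a = 215 / 308 = 0.698
M = 0.698 → subsonic.

M = 0.698 (subsonic)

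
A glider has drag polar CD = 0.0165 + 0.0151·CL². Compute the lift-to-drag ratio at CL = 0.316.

CD = 0.0165 + 0.0151 × 0.316² = 0.01801
L/D = CL/CD = 0.316 / 0.01801 = 17.5

L/D = 17.5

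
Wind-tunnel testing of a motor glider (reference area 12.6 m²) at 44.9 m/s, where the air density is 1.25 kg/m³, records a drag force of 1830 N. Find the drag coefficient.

From D = ½ρv²S·CD, rearranging gives CD = 2D/(ρv²S).
CD = 2 × 1830 / (1.25 × 44.9² × 12.6) = 0.115

CD = 0.115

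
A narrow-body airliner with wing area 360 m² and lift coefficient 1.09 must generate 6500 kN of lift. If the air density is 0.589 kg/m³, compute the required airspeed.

v = 237 m/s

L = ½ρv²S·CL ⇒ v = √(2L/(ρ·S·CL))
v = √(2 × 6.5×10^6 / (0.589 × 360 × 1.09)) = √56250 = 237 m/s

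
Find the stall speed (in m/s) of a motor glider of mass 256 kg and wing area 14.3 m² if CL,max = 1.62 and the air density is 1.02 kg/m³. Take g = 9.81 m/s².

At stall, lift equals weight: L = W = m·g = 256 × 9.81 = 2511 N.
V_stall = √(2W/(ρ·S·CL,max)) = √(2 × 2511 / (1.02 × 14.3 × 1.62))
V_stall = √212.6 = 14.6 m/s

V_stall = 14.6 m/s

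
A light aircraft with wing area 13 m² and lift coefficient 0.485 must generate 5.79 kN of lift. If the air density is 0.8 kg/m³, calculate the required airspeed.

L = ½ρv²S·CL ⇒ v = √(2L/(ρ·S·CL))
v = √(2 × 5790 / (0.8 × 13 × 0.485)) = √2296 = 47.9 m/s

v = 47.9 m/s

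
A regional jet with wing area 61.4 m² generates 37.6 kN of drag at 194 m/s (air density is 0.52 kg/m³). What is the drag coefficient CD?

From D = ½ρv²S·CD, rearranging gives CD = 2D/(ρv²S).
CD = 2 × 37600 / (0.52 × 194² × 61.4) = 0.0626

CD = 0.0626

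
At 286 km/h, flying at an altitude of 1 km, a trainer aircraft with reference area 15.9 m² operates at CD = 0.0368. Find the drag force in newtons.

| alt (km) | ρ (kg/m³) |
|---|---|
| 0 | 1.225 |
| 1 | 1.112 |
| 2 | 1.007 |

D = 2050 N

At 1 km, from the table: ρ = 1.112 kg/m³.
Convert speed: v = 286 km/h ÷ 3.6 = 79.44 m/s.
D = ½ρv²S·CD = ½ × 1.112 × 79.44² × 15.9 × 0.0368 = 2050 N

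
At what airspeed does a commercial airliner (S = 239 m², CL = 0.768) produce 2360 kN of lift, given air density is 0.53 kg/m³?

L = ½ρv²S·CL ⇒ v = √(2L/(ρ·S·CL))
v = √(2 × 2.36×10^6 / (0.53 × 239 × 0.768)) = √48520 = 220 m/s

v = 220 m/s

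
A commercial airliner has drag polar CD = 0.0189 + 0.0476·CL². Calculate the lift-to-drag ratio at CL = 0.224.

CD = 0.0189 + 0.0476 × 0.224² = 0.02129
L/D = CL/CD = 0.224 / 0.02129 = 10.5

L/D = 10.5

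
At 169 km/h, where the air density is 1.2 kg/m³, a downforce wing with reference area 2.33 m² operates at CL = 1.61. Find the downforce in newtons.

L = 4960 N

Convert speed: v = 169 km/h ÷ 3.6 = 46.94 m/s.
L = ½ρv²S·CL = ½ × 1.2 × 46.94² × 2.33 × 1.61 = 4960 N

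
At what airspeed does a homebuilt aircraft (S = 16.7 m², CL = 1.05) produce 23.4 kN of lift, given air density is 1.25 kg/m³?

v = 46.2 m/s

L = ½ρv²S·CL ⇒ v = √(2L/(ρ·S·CL))
v = √(2 × 23400 / (1.25 × 16.7 × 1.05)) = √2135 = 46.2 m/s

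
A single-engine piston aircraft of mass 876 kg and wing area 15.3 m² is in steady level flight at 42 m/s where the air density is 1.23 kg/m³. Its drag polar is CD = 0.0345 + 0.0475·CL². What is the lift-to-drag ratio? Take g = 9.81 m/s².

In steady level flight, lift balances weight: W = mg = 876 × 9.81 = 8593.6 N.
Dynamic pressure q = 0.5 × 1.23 × 42² = 1085 Pa.
CL = W/(q·S) = 8593.6 / (1085 × 15.3) = 0.5177.
CD = 0.0345 + 0.0475 × 0.5177² = 0.04723.
L/D = CL/CD = 0.5177 / 0.04723 = 11

L/D = 11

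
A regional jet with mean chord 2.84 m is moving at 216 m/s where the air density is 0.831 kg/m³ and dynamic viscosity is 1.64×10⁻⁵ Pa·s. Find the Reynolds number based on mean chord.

Re = ρ·v·c/μ = 0.831 × 216 × 2.84 / (1.64×10⁻⁵) = 3.11×10^7

Re = 3.11×10^7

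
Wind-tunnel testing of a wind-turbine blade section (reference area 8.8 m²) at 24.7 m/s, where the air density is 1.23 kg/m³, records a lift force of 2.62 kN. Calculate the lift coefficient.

CL = 0.794

From L = ½ρv²S·CL, rearranging gives CL = 2L/(ρv²S).
CL = 2 × 2620 / (1.23 × 24.7² × 8.8) = 0.794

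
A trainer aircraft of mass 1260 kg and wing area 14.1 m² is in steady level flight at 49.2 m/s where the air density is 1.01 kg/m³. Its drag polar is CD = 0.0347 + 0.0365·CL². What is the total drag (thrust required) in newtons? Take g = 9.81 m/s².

D = 922 N

Level flight ⇒ L = W = m·g = 1260 × 9.81 = 12361 N.
Dynamic pressure q = 0.5 × 1.01 × 49.2² = 1222 Pa.
CL = 2W/(ρv²S) = 2×12361/(1.01×49.2²×14.1) = 0.7171.
CD = 0.0347 + 0.0365 × 0.7171² = 0.05347.
D = q·S·CD = 1222 × 14.1 × 0.05347 = 921.6 N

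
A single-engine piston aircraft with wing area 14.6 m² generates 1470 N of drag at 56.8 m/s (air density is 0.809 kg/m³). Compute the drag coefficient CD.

CD = 0.0772

From D = ½ρv²S·CD, rearranging gives CD = 2D/(ρv²S).
CD = 2 × 1470 / (0.809 × 56.8² × 14.6) = 0.0772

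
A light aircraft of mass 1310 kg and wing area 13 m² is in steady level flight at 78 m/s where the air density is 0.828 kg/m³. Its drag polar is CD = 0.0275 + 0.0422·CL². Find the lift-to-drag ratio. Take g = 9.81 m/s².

L/D = 11.5

In steady level flight, lift balances weight: W = mg = 1310 × 9.81 = 12851 N.
Dynamic pressure q = 0.5 × 0.828 × 78² = 2519 Pa.
CL = W/(q·S) = 12851 / (2519 × 13) = 0.3925.
CD = 0.0275 + 0.0422 × 0.3925² = 0.034.
L/D = CL/CD = 0.3925 / 0.034 = 11.5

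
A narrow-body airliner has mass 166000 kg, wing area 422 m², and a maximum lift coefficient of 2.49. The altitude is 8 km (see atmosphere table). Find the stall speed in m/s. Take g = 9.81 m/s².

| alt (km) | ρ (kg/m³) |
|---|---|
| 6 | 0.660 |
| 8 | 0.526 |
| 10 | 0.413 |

V_stall = 76.8 m/s

At 8 km, from the table: ρ = 0.526 kg/m³.
Stall occurs when L = W at CL,max. W = mg = 166000 × 9.81 = 1.628×10^6 N.
V_stall = √(2W/(ρ·S·CL,max)) = √(2 × 1.628×10^6 / (0.526 × 422 × 2.49))
V_stall = √5893 = 76.8 m/s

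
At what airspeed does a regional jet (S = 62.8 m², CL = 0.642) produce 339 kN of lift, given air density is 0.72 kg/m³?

L = ½ρv²S·CL ⇒ v = √(2L/(ρ·S·CL))
v = √(2 × 3.39×10^5 / (0.72 × 62.8 × 0.642)) = √23360 = 153 m/s

v = 153 m/s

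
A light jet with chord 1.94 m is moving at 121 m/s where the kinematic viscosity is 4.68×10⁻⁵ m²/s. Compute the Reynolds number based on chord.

Re = v·c/ν = 121 × 1.94 / (4.68×10⁻⁵) = 5.02×10^6

Re = 5.02×10^6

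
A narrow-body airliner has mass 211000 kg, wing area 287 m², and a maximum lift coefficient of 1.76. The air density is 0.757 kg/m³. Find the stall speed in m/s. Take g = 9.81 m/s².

V_stall = 104 m/s

At stall, lift equals weight: L = W = m·g = 211000 × 9.81 = 2.07×10^6 N.
From L = ½ρV²S·CL,max = W: V_stall = √(2W/(ρSCL,max)) = √(2·2.07×10^6/(0.757·287·1.76))
V_stall = √10830 = 104 m/s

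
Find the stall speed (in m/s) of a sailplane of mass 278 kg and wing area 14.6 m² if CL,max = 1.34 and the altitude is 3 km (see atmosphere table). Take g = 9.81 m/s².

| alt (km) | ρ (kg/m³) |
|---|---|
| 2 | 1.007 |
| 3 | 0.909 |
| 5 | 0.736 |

V_stall = 17.5 m/s

At 3 km, from the table: ρ = 0.909 kg/m³.
At stall, lift equals weight: L = W = m·g = 278 × 9.81 = 2727 N.
From L = ½ρV²S·CL,max = W: V_stall = √(2W/(ρSCL,max)) = √(2·2727/(0.909·14.6·1.34))
V_stall = √306.7 = 17.5 m/s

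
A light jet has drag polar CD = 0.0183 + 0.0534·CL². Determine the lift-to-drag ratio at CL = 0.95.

L/D = 14.3

CD = 0.0183 + 0.0534 × 0.95² = 0.06649
L/D = CL/CD = 0.95 / 0.06649 = 14.3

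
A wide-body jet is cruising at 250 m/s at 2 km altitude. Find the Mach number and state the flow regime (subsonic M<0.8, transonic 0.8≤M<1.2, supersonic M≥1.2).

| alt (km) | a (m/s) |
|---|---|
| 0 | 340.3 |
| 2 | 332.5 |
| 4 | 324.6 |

M = 0.752 (subsonic)

At 2 km, from the table: a = 332.5 m/s.
M = v/a = 250 / 332.5 = 0.752
M = 0.752 → subsonic.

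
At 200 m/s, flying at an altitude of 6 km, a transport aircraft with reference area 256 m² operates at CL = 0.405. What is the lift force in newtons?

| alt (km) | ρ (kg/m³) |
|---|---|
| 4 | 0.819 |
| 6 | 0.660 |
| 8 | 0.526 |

L = 1.37×10^6 N

At 6 km, from the table: ρ = 0.660 kg/m³.
Dynamic pressure q = ½ρv² = ½ × 0.66 × 200² = 13200 Pa.
L = q·S·CL = 13200 × 256 × 0.405 = 1.37×10^6 N ≈ 1370 kN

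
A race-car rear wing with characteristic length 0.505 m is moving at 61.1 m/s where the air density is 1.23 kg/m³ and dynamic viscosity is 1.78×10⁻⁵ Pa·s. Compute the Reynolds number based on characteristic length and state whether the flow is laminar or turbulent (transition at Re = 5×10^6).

Re = ρ·v·c/μ = 1.23 × 61.1 × 0.505 / (1.78×10⁻⁵) = 2.13×10^6
Since 2.13×10^6 < 5×10^6, the flow is laminar.

Re = 2.13×10^6 (laminar)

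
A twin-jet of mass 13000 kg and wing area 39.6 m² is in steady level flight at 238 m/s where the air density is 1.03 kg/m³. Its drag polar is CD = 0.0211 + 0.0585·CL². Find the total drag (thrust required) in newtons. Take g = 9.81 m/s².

D = 25200 N

In steady level flight, lift balances weight: W = mg = 13000 × 9.81 = 1.2753×10^5 N.
Dynamic pressure q = 0.5 × 1.03 × 238² = 29170 Pa.
CL = 2W/(ρv²S) = 2×1.2753×10^5/(1.03×238²×39.6) = 0.1104.
CD = 0.0211 + 0.0585 × 0.1104² = 0.02181.
D = q·S·CD = 29170 × 39.6 × 0.02181 = 25200 N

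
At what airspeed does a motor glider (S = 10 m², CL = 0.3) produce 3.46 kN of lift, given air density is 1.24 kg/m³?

v = 43.1 m/s

L = ½ρv²S·CL ⇒ v = √(2L/(ρ·S·CL))
v = √(2 × 3460 / (1.24 × 10 × 0.3)) = √1860 = 43.1 m/s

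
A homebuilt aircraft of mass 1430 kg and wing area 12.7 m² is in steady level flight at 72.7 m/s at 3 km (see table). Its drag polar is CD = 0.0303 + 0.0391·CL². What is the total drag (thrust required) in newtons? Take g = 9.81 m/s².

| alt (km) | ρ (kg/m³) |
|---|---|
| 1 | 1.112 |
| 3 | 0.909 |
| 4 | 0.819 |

D = 1180 N

At 3 km, from the table: ρ = 0.909 kg/m³.
In steady level flight, lift balances weight: W = mg = 1430 × 9.81 = 14028 N.
q = ½ρv² = ½ × 0.909 × 72.7² = 2402 Pa.
CL = W/(q·S) = 14028 / (2402 × 12.7) = 0.4598.
CD = 0.0303 + 0.0391 × 0.4598² = 0.03857.
D = q·S·CD = 2402 × 12.7 × 0.03857 = 1177 N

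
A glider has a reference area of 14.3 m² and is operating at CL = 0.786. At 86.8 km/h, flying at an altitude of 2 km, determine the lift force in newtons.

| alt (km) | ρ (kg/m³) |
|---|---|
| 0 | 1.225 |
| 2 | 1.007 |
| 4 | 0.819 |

L = 3290 N

At 2 km, from the table: ρ = 1.007 kg/m³.
Convert speed: v = 86.8 km/h ÷ 3.6 = 24.11 m/s.
Dynamic pressure q = ½ρv² = ½ × 1.007 × 24.11² = 292.7 Pa.
L = q·S·CL = 292.7 × 14.3 × 0.786 = 3290 N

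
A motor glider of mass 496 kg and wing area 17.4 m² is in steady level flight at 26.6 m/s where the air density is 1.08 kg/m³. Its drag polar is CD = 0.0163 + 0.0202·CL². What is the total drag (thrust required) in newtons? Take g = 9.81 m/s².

D = 180 N

In steady level flight, lift balances weight: W = mg = 496 × 9.81 = 4865.8 N.
q = ½ρv² = ½ × 1.08 × 26.6² = 382.1 Pa.
CL = 2W/(ρv²S) = 2×4865.8/(1.08×26.6²×17.4) = 0.7319.
CD = 0.0163 + 0.0202 × 0.7319² = 0.02712.
D = q·S·CD = 382.1 × 17.4 × 0.02712 = 180.3 N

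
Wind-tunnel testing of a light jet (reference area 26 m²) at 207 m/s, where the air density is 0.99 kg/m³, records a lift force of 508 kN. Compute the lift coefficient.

From L = ½ρv²S·CL, rearranging gives CL = 2L/(ρv²S).
CL = 2 × 5.08×10^5 / (0.99 × 207² × 26) = 0.921

CL = 0.921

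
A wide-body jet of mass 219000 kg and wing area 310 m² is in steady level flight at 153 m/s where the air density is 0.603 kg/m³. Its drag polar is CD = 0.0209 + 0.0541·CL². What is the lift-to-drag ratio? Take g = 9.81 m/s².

Level flight ⇒ L = W = m·g = 219000 × 9.81 = 2.1484×10^6 N.
q = ½ρv² = ½ × 0.603 × 153² = 7058 Pa.
CL = 2W/(ρv²S) = 2×2.1484×10^6/(0.603×153²×310) = 0.9819.
CD = 0.0209 + 0.0541 × 0.9819² = 0.07306.
L/D = CL/CD = 0.9819 / 0.07306 = 13.4

L/D = 13.4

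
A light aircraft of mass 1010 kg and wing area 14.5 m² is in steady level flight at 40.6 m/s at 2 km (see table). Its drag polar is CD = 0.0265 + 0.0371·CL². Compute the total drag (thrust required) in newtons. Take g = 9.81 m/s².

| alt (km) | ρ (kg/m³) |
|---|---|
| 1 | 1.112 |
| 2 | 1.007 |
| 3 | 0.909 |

D = 622 N

At 2 km, from the table: ρ = 1.007 kg/m³.
In steady level flight, lift balances weight: W = mg = 1010 × 9.81 = 9908.1 N.
Dynamic pressure q = 0.5 × 1.007 × 40.6² = 829.9 Pa.
CL = W/(q·S) = 9908.1 / (829.9 × 14.5) = 0.8233.
CD = 0.0265 + 0.0371 × 0.8233² = 0.05165.
D = q·S·CD = 829.9 × 14.5 × 0.05165 = 621.6 N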